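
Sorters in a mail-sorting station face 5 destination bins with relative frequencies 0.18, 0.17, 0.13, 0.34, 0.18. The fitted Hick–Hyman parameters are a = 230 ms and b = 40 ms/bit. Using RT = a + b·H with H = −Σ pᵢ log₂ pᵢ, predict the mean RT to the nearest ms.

Entropy contributions −pᵢ log₂ pᵢ: 0.4453, 0.4346, 0.3826, 0.5292, 0.4453; sum H = 2.2370 bits.
RT = a + bH = 230 + 40·2.2370 = 319.48 ms.

319 ms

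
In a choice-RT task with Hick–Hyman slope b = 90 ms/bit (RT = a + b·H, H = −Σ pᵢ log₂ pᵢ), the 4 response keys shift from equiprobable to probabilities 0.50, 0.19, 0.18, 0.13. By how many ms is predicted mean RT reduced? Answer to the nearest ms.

The RT saving is b·ΔH. Equiprobable H₀ = log₂(4) = 2.0000 bits; with the given probabilities H = 1.7832 bits.
b·(H₀ − H) = 90 × (2.0000 − 1.7832) = 19.51 ms.

20 ms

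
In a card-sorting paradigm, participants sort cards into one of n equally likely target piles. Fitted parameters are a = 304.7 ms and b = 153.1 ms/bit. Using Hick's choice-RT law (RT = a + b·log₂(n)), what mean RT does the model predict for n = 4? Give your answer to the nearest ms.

611 ms

log₂(4) = 2 bits, so RT = 304.7 + 153.1 × 2 ≈ 610.900 ms.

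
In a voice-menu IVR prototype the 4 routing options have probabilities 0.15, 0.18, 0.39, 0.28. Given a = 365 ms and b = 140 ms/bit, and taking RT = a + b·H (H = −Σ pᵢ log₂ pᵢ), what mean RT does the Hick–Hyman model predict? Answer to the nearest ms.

Entropy contributions −pᵢ log₂ pᵢ: 0.4105, 0.4453, 0.5298, 0.5142; sum H = 1.8999 bits.
RT = a + bH = 365 + 140·1.8999 = 630.98 ms.

631 ms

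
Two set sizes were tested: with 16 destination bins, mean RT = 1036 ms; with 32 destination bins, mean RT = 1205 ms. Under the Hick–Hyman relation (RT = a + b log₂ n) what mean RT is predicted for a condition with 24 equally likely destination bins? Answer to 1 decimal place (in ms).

With log₂ n on the abscissa the relation is linear; from the two conditions:
  b = (1205 − 1036) / (log₂ 32 − log₂ 16) = 169 / (5 − 4) = 169.000 ms/bit
  a = 1036 − 169.000 × 4 = 360.000 ms
Then RT(24) = 360.000 + 169.000 × log₂ 24 = 360.000 + 169.000 × 4.5850 ≈ 1134.859 ms.

1134.9 ms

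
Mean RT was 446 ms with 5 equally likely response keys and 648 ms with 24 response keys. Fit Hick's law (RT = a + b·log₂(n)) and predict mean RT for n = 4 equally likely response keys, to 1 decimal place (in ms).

RT is linear in log₂ n, so two points fix the line:
  b = (648 − 446) / (log₂ 24 − log₂ 5) = 202 / (4.5850 − 2.3219) = 89.261 ms/bit
  a = 446 − 89.261 × 2.3219 = 238.743 ms
Then RT(4) = 238.743 + 89.261 × log₂ 4 = 238.743 + 89.261 × 2 ≈ 417.264 ms.

417.3 ms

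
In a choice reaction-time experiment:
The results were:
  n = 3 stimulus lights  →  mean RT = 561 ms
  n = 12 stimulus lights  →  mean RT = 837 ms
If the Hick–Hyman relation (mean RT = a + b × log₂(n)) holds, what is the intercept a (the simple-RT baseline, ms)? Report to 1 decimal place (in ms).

342.3 ms

b = (RT₂ − RT₁)/(log₂ n₂ − log₂ n₁) = (837 − 561)/(3.5850 − 1.5850) = 138.000 ms/bit.
Intercept: a = 561 − 138.000·log₂(3) = 342.275 ms.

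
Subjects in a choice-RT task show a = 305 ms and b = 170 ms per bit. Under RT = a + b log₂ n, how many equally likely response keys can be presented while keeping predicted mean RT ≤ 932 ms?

170·log₂ n ≤ 932 − 305 = 627, giving log₂ n ≤ 3.6882 and n ≤ 12.890. The largest whole number is 12.

12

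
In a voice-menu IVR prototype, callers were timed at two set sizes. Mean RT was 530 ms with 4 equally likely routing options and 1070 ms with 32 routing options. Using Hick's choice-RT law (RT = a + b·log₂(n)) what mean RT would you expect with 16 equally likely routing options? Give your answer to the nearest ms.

Solve the two-equation system in a and b:
  b = (1070 − 530) / (log₂ 32 − log₂ 4) = 540 / (5 − 2) = 180 ms/bit
  a = 530 − 180 × 2 = 170 ms
Then RT(16) = 170 + 180 × log₂ 16 = 170 + 180 × 4 ≈ 890.000 ms.

890 ms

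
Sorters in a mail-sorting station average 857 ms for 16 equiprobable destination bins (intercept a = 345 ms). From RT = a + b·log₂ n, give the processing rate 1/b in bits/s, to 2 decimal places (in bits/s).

7.81 bits/s

b = (857 − 345)/log₂ 16 = 512/4 = 128.000 ms per bit = 0.12800 s/bit; the reciprocal is 7.812 bits/s.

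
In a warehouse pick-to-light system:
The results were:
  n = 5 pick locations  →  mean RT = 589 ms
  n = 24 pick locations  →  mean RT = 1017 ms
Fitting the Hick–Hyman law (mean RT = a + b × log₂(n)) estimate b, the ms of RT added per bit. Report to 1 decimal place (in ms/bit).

189.1 ms/bit

b = (RT₂ − RT₁)/(log₂ n₂ − log₂ n₁) = (1017 − 589)/(4.5850 − 2.3219) = 189.127 ms/bit.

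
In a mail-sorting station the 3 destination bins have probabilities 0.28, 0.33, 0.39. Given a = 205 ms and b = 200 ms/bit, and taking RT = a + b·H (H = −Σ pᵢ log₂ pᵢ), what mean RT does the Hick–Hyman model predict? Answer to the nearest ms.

H = 0.28·log₂(1/0.28) + 0.33·log₂(1/0.33) + 0.39·log₂(1/0.39) = 1.5718 bits.
RT = 205 + 200 × 1.5718 = 519.37 ms.

519 ms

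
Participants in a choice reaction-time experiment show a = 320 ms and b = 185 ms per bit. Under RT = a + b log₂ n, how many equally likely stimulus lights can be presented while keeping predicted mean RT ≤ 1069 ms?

16

Set 320 + 185·log₂ n ≤ 1069 → log₂ n ≤ (1069 − 320)/185 = 4.0486.
So n ≤ 2^4.0486 = 16.549; the largest integer n is 16.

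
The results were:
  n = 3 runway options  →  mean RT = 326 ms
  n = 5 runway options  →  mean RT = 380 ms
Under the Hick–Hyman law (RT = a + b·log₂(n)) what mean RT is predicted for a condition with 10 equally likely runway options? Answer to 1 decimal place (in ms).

453.3 ms

Solve the two-equation system in a and b:
  b = (380 − 326) / (log₂ 5 − log₂ 3) = 54 / (2.3219 − 1.5850) = 73.273 ms/bit
  a = 326 − 73.273 × 1.5850 = 209.864 ms
Then RT(10) = 209.864 + 73.273 × log₂ 10 = 209.864 + 73.273 × 3.3219 ≈ 453.273 ms.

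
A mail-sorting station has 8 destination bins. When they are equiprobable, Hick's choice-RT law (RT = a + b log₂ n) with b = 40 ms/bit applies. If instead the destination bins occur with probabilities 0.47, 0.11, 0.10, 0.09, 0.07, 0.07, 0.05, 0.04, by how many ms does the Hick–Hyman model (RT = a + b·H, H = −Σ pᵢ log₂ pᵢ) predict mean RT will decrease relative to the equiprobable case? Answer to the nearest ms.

22 ms

Equiprobable entropy H₀ = log₂ 8 = 3.0000 bits.
Skewed entropy H = −Σ pᵢ log₂ pᵢ = 2.4460 bits.
ΔRT = b·(H₀ − H) = 40 × 0.5540 = 22.16 ms.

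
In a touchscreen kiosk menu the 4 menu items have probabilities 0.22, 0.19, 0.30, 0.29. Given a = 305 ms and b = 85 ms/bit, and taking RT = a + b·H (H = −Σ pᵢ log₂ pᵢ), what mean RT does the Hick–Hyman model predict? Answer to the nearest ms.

473 ms

Entropy contributions −pᵢ log₂ pᵢ: 0.4806, 0.4552, 0.5211, 0.5179; sum H = 1.9748 bits.
RT = a + bH = 305 + 85·1.9748 = 472.86 ms.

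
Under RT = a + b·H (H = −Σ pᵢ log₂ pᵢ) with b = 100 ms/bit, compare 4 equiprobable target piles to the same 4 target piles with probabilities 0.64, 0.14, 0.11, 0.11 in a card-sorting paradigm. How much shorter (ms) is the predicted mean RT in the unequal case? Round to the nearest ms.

49 ms

The RT saving is b·ΔH. Equiprobable H₀ = log₂(4) = 2.0000 bits; with the given probabilities H = 1.5098 bits.
b·(H₀ − H) = 100 × (2.0000 − 1.5098) = 49.02 ms.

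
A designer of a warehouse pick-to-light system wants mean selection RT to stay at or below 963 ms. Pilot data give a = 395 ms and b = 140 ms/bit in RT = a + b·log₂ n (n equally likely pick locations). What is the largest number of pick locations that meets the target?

16

Information budget: (963 − 395)/140 = 4.0571 bits, so n ≤ 2^4.0571 = 16.646 → at most 16.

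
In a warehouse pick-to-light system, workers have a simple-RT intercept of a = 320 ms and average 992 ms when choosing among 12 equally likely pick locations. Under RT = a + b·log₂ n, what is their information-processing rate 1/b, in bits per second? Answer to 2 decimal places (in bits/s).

b = (992 − 320)/log₂ 12 = 672/3.5850 = 187.450 ms per bit = 0.18745 s/bit; the reciprocal is 5.335 bits/s.

5.33 bits/s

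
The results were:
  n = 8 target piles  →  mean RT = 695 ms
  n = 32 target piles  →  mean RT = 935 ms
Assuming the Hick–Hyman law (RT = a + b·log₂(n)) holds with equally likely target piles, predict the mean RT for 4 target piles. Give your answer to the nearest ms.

575 ms

With log₂ n on the abscissa the relation is linear; from the two conditions:
  b = (935 − 695) / (log₂ 32 − log₂ 8) = 240 / (5 − 3) = 120 ms/bit
  a = 695 − 120 × 3 = 335 ms
Then RT(4) = 335 + 120 × log₂ 4 = 335 + 120 × 2 ≈ 575.000 ms.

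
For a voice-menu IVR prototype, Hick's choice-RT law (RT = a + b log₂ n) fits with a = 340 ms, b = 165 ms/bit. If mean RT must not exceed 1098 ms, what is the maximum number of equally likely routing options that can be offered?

Information budget: (1098 − 340)/165 = 4.5939 bits, so n ≤ 2^4.5939 = 24.150 → at most 24.

24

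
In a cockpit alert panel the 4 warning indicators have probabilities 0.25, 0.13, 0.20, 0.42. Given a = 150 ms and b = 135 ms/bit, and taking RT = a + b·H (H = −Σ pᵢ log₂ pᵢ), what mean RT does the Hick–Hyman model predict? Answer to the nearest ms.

403 ms

Entropy contributions −pᵢ log₂ pᵢ: 0.5000, 0.3826, 0.4644, 0.5256; sum H = 1.8727 bits.
RT = a + bH = 150 + 135·1.8727 = 402.81 ms.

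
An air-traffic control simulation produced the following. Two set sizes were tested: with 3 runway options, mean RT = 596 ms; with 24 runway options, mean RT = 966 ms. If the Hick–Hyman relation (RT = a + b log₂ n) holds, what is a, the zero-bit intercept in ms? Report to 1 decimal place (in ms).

400.5 ms

b = (RT₂ − RT₁)/(log₂ n₂ − log₂ n₁) = (966 − 596)/(4.5850 − 1.5850) = 123.333 ms/bit.
Intercept: a = 596 − 123.333·log₂(3) = 400.521 ms.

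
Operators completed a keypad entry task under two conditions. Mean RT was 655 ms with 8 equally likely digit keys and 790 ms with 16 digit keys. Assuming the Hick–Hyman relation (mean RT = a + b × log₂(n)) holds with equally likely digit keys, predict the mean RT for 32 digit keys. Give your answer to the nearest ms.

925 ms

With log₂ n on the abscissa the relation is linear; from the two conditions:
  b = (790 − 655) / (log₂ 16 − log₂ 8) = 135 / (4 − 3) = 135 ms/bit
  a = 655 − 135 × 3 = 250 ms
Then RT(32) = 250 + 135 × log₂ 32 = 250 + 135 × 5 ≈ 925.000 ms.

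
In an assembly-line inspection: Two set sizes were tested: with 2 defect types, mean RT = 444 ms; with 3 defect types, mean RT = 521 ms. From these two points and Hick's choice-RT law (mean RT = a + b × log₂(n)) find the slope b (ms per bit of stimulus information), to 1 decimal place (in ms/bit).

131.6 ms/bit

The slope on a log₂ axis is (521 − 444) / (1.5850 − 1) = 131.632 ms/bit.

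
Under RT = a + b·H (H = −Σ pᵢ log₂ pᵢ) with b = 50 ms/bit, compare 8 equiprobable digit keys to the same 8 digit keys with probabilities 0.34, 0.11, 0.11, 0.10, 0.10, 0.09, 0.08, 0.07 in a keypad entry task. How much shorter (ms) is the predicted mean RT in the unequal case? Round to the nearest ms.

12 ms

The RT saving is b·ΔH. Equiprobable H₀ = log₂(8) = 3.0000 bits; with the given probabilities H = 2.7669 bits.
b·(H₀ − H) = 50 × (3.0000 − 2.7669) = 11.66 ms.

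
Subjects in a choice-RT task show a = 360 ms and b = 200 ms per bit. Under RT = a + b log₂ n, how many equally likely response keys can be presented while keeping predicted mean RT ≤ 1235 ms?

20

200·log₂ n ≤ 1235 − 360 = 875, giving log₂ n ≤ 4.3750 and n ≤ 20.749. The largest whole number is 20.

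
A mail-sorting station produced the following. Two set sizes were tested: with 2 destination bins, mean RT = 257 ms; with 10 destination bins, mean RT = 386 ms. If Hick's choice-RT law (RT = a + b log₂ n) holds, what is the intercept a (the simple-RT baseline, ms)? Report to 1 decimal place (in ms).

201.4 ms

Slope: b = (386 − 257) / (log₂ 10 − log₂ 2) = 129/2.3219 = 55.557 ms/bit.
Intercept: a = 257 − 55.557·log₂(2) = 201.443 ms.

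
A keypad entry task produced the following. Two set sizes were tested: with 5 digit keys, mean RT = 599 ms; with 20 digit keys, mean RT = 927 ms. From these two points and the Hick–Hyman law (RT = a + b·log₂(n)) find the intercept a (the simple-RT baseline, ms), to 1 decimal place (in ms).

The slope on a log₂ axis is (927 − 599) / (4.3219 − 2.3219) = 164.000 ms/bit.
Intercept: a = 599 − 164.000·log₂(5) = 218.204 ms.

218.2 ms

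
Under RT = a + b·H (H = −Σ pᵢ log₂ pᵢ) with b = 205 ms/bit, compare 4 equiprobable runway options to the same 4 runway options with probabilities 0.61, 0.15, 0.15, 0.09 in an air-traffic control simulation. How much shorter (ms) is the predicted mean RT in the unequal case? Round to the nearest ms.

88 ms

The RT saving is b·ΔH. Equiprobable H₀ = log₂(4) = 2.0000 bits; with the given probabilities H = 1.5687 bits.
b·(H₀ − H) = 205 × (2.0000 − 1.5687) = 88.41 ms.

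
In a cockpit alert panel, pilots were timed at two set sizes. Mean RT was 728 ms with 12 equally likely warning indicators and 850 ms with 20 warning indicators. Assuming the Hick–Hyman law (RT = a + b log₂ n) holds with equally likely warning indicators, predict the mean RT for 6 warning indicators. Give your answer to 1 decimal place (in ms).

Fit slope and intercept:
  b = (850 − 728) / (log₂ 20 − log₂ 12) = 122 / (4.3219 − 3.5850) = 165.544 ms/bit
  a = 728 − 165.544 × 3.5850 = 134.532 ms
Then RT(6) = 134.532 + 165.544 × log₂ 6 = 134.532 + 165.544 × 2.5850 ≈ 562.456 ms.

562.5 ms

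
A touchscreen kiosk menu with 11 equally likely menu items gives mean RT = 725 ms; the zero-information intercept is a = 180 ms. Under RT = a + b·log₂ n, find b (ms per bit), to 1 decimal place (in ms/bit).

157.5 ms/bit

b = (725 − 180) / log₂(11) = 545 / 3.4594 = 157.540 ms/bit.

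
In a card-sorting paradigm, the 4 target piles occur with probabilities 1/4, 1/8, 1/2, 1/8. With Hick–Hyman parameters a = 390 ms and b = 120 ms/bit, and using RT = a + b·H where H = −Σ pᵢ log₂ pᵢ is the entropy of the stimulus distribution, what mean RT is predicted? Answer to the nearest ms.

600 ms

H = −Σ pᵢ log₂ pᵢ = 0.25·2 + 0.125·3 + 0.5·1 + 0.125·3 = 1.750 bits.
RT = 390 + 120 × 1.750 = 600.00 ms.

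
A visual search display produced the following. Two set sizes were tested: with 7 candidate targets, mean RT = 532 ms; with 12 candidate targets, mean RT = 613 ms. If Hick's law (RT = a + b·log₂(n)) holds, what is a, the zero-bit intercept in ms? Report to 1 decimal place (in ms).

b = (RT₂ − RT₁)/(log₂ n₂ − log₂ n₁) = (613 − 532)/(3.5850 − 2.8074) = 104.166 ms/bit.
a = RT₁ − b·log₂ n₁ = 532 − 104.166 × 2.8074 = 239.570 ms.

239.6 ms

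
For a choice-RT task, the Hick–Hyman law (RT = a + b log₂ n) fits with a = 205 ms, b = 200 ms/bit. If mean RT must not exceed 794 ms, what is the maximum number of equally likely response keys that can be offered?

200·log₂ n ≤ 794 − 205 = 589, giving log₂ n ≤ 2.9450 and n ≤ 7.701. The largest whole number is 7.

7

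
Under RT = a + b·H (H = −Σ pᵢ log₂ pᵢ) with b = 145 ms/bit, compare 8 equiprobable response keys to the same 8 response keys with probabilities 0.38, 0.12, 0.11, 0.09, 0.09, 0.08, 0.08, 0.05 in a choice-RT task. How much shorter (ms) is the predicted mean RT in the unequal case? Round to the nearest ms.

48 ms

Equiprobable entropy H₀ = log₂ 8 = 3.0000 bits.
Skewed entropy H = −Σ pᵢ log₂ pᵢ = 2.6722 bits.
ΔRT = b·(H₀ − H) = 145 × 0.3278 = 47.53 ms.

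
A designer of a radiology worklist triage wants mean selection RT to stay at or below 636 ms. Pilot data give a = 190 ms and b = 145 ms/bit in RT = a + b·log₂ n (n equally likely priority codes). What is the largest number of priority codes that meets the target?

8

Set 190 + 145·log₂ n ≤ 636 → log₂ n ≤ (636 − 190)/145 = 3.0759.
So n ≤ 2^3.0759 = 8.432; the largest integer n is 8.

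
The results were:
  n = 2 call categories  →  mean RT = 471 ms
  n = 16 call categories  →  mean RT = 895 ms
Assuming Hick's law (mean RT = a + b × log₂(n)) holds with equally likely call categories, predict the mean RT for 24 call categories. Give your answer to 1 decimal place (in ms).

977.7 ms

With log₂ n on the abscissa the relation is linear; from the two conditions:
  b = (895 − 471) / (log₂ 16 − log₂ 2) = 424 / (4 − 1) = 141.333 ms/bit
  a = 471 − 141.333 × 1 = 329.667 ms
Then RT(24) = 329.667 + 141.333 × log₂ 24 = 329.667 + 141.333 × 4.5850 ≈ 977.675 ms.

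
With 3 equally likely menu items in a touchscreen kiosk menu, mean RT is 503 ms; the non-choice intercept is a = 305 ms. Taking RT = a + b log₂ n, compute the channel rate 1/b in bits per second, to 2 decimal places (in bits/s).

b = (503 − 305)/log₂ 3 = 198/1.5850 = 124.924 ms per bit = 0.12492 s/bit; the reciprocal is 8.005 bits/s.

8.00 bits/s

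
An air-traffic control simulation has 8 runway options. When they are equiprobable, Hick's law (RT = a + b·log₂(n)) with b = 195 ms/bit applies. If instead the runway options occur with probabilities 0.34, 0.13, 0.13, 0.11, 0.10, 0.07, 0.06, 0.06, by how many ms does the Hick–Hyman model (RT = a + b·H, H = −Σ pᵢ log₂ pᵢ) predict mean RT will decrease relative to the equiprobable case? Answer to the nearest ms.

52 ms

The RT saving is b·ΔH. Equiprobable H₀ = log₂(8) = 3.0000 bits; with the given probabilities H = 2.7326 bits.
b·(H₀ − H) = 195 × (3.0000 − 2.7326) = 52.15 ms.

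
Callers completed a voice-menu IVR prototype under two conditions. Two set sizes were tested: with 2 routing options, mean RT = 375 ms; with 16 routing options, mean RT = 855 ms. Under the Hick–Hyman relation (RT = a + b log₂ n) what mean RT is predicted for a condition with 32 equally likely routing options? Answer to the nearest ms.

RT is linear in log₂ n, so two points fix the line:
  b = (855 − 375) / (log₂ 16 − log₂ 2) = 480 / (4 − 1) = 160 ms/bit
  a = 375 − 160 × 1 = 215 ms
Then RT(32) = 215 + 160 × log₂ 32 = 215 + 160 × 5 ≈ 1015.000 ms.

1015 ms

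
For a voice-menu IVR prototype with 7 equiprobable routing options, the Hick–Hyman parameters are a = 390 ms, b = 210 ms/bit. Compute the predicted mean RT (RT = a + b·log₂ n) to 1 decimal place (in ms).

log₂(7) = 2.8074 bits, so RT = 390 + 210 × 2.8074 ≈ 979.545 ms.

979.5 ms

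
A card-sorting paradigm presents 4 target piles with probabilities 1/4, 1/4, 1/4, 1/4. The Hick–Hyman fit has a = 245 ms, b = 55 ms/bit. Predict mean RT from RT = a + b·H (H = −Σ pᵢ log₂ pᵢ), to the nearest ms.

355 ms

H = −Σ pᵢ log₂ pᵢ = 0.25·2 + 0.25·2 + 0.25·2 + 0.25·2 = 2.000 bits.
RT = 245 + 55 × 2.000 = 355.00 ms.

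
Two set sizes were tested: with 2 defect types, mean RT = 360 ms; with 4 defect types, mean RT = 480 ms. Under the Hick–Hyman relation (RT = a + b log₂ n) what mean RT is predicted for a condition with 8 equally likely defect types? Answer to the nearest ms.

600 ms

RT is linear in log₂ n, so two points fix the line:
  b = (480 − 360) / (log₂ 4 − log₂ 2) = 120 / (2 − 1) = 120 ms/bit
  a = 360 − 120 × 1 = 240 ms
Then RT(8) = 240 + 120 × log₂ 8 = 240 + 120 × 3 ≈ 600.000 ms.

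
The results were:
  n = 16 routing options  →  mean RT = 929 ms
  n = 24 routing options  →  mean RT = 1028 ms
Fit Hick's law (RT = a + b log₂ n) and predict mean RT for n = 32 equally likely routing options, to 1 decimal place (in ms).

Fit slope and intercept:
  b = (1028 − 929) / (log₂ 24 − log₂ 16) = 99 / (4.5850 − 4) = 169.242 ms/bit
  a = 929 − 169.242 × 4 = 252.034 ms
Then RT(32) = 252.034 + 169.242 × log₂ 32 = 252.034 + 169.242 × 5 ≈ 1098.242 ms.

1098.2 ms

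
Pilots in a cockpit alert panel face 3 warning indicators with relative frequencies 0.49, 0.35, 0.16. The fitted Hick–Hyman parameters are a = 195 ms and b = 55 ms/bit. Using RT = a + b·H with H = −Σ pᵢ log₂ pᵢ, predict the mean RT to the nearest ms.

H = 0.49·log₂(1/0.49) + 0.35·log₂(1/0.35) + 0.16·log₂(1/0.16) = 1.4574 bits.
RT = 195 + 55 × 1.4574 = 275.16 ms.

275 ms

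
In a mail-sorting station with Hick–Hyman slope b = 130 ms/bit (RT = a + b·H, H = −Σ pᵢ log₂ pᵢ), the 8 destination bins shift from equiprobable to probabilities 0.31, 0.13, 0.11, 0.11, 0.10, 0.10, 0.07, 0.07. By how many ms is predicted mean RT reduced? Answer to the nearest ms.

25 ms

The RT saving is b·ΔH. Equiprobable H₀ = log₂(8) = 3.0000 bits; with the given probabilities H = 2.8085 bits.
b·(H₀ − H) = 130 × (3.0000 − 2.8085) = 24.89 ms.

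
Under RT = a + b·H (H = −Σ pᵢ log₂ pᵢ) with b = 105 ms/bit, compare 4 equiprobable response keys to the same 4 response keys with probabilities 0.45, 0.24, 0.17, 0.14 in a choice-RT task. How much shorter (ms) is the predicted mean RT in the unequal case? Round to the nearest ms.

16 ms

Equiprobable entropy H₀ = log₂ 4 = 2.0000 bits.
Skewed entropy H = −Σ pᵢ log₂ pᵢ = 1.8442 bits.
ΔRT = b·(H₀ − H) = 105 × 0.1558 = 16.36 ms.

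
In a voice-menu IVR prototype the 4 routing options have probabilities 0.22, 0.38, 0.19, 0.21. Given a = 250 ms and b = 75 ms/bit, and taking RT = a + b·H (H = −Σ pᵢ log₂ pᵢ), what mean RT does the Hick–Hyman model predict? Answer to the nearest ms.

Entropy contributions −pᵢ log₂ pᵢ: 0.4806, 0.5305, 0.4552, 0.4728; sum H = 1.9391 bits.
RT = a + bH = 250 + 75·1.9391 = 395.43 ms.

395 ms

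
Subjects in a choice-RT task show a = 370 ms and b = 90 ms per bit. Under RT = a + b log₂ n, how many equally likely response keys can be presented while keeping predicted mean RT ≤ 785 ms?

24

Set 370 + 90·log₂ n ≤ 785 → log₂ n ≤ (785 − 370)/90 = 4.6111.
So n ≤ 2^4.6111 = 24.439; the largest integer n is 24.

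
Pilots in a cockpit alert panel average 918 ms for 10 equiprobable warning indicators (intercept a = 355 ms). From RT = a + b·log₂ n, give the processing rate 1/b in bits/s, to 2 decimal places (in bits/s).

5.90 bits/s

b = (918 − 355)/log₂ 10 = 563/3.3219 = 169.480 ms per bit = 0.16948 s/bit; the reciprocal is 5.900 bits/s.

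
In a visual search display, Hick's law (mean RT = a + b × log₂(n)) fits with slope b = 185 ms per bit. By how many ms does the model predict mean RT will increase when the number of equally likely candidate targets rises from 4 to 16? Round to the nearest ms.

ΔRT = (a + b log₂ n₂) − (a + b log₂ n₁) = b·(log₂ n₂ − log₂ n₁).
log₂(16) − log₂(4) = log₂(16/4) = log₂(4) = 2.
ΔRT = 185 × 2.0000 = 370.000 ms.

370 ms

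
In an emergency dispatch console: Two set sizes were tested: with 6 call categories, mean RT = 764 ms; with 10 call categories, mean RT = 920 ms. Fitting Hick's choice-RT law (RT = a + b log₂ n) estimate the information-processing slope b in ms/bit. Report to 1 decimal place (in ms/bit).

Slope: b = (920 − 764) / (log₂ 10 − log₂ 6) = 156/0.7370 = 211.679 ms/bit.

211.7 ms/bit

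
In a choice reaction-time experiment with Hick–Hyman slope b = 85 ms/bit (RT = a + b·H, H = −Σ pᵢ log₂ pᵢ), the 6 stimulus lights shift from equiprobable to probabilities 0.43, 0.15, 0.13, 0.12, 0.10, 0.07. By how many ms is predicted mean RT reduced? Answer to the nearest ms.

The RT saving is b·ΔH. Equiprobable H₀ = log₂(6) = 2.5850 bits; with the given probabilities H = 2.2846 bits.
b·(H₀ − H) = 85 × (2.5850 − 2.2846) = 25.53 ms.

26 ms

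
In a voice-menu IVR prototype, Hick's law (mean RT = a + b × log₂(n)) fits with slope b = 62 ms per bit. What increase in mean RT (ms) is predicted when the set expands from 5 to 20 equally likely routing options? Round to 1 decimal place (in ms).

Only the slope matters, since a is common to both: ΔRT = b·log₂(n₂/n₁).
log₂(20) − log₂(5) = log₂(20/5) = log₂(4) = 2.
ΔRT = 62 × 2.0000 = 124.000 ms.

124.0 ms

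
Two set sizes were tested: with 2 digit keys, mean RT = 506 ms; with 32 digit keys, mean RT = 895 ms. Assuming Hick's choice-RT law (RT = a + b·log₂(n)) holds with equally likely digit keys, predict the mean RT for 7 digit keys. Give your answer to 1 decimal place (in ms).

681.8 ms

With log₂ n on the abscissa the relation is linear; from the two conditions:
  b = (895 − 506) / (log₂ 32 − log₂ 2) = 389 / (5 − 1) = 97.250 ms/bit
  a = 506 − 97.250 × 1 = 408.750 ms
Then RT(7) = 408.750 + 97.250 × log₂ 7 = 408.750 + 97.250 × 2.8074 ≈ 681.765 ms.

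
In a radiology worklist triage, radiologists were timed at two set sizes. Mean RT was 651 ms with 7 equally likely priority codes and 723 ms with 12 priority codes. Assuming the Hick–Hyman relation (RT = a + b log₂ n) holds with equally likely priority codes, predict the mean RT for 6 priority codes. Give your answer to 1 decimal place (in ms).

Fit slope and intercept:
  b = (723 − 651) / (log₂ 12 − log₂ 7) = 72 / (3.5850 − 2.8074) = 92.592 ms/bit
  a = 651 − 92.592 × 2.8074 = 391.062 ms
Then RT(6) = 391.062 + 92.592 × log₂ 6 = 391.062 + 92.592 × 2.5850 ≈ 630.408 ms.

630.4 ms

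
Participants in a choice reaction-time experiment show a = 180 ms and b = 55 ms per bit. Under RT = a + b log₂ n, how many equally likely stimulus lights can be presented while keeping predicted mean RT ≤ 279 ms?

3

Information budget: (279 − 180)/55 = 1.8000 bits, so n ≤ 2^1.8000 = 3.482 → at most 3.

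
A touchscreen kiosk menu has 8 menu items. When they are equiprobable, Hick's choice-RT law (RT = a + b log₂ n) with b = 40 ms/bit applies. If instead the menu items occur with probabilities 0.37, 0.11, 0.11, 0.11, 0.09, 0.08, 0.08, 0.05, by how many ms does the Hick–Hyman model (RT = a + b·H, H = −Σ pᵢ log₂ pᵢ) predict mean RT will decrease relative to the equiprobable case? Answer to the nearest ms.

12 ms

Equiprobable entropy H₀ = log₂ 8 = 3.0000 bits.
Skewed entropy H = −Σ pᵢ log₂ pᵢ = 2.6934 bits.
ΔRT = b·(H₀ − H) = 40 × 0.3066 = 12.27 ms.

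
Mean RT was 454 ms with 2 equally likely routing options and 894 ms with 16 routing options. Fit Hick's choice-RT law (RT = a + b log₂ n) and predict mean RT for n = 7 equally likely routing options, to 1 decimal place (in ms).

719.1 ms

Fit slope and intercept:
  b = (894 − 454) / (log₂ 16 − log₂ 2) = 440 / (4 − 1) = 146.667 ms/bit
  a = 454 − 146.667 × 1 = 307.333 ms
Then RT(7) = 307.333 + 146.667 × log₂ 7 = 307.333 + 146.667 × 2.8074 ≈ 719.079 ms.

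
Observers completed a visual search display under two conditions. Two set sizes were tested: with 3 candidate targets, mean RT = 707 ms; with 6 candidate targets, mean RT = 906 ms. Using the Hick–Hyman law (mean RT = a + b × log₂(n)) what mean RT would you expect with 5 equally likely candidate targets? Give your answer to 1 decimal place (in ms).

With log₂ n on the abscissa the relation is linear; from the two conditions:
  b = (906 − 707) / (log₂ 6 − log₂ 3) = 199 / (2.5850 − 1.5850) = 199.000 ms/bit
  a = 707 − 199.000 × 1.5850 = 391.592 ms
Then RT(5) = 391.592 + 199.000 × log₂ 5 = 391.592 + 199.000 × 2.3219 ≈ 853.656 ms.

853.7 ms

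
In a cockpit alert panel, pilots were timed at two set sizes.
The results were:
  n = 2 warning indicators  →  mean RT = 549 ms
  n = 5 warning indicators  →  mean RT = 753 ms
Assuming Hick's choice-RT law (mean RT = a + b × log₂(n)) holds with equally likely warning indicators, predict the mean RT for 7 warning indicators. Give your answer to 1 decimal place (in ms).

827.9 ms

Solve the two-equation system in a and b:
  b = (753 − 549) / (log₂ 5 − log₂ 2) = 204 / (2.3219 − 1) = 154.320 ms/bit
  a = 549 − 154.320 × 1 = 394.680 ms
Then RT(7) = 394.680 + 154.320 × log₂ 7 = 394.680 + 154.320 × 2.8074 ≈ 827.911 ms.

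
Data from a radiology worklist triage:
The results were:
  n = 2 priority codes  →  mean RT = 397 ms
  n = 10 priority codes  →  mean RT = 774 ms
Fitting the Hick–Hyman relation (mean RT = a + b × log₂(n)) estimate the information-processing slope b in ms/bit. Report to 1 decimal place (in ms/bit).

b = (RT₂ − RT₁)/(log₂ n₂ − log₂ n₁) = (774 − 397)/(3.3219 − 1) = 162.365 ms/bit.

162.4 ms/bit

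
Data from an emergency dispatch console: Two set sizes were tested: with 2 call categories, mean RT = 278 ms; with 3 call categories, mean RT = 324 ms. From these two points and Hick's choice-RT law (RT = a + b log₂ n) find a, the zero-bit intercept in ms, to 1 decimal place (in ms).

199.4 ms

The slope on a log₂ axis is (324 − 278) / (1.5850 − 1) = 78.638 ms/bit.
a = RT₁ − b·log₂ n₁ = 278 − 78.638 × 1 = 199.362 ms.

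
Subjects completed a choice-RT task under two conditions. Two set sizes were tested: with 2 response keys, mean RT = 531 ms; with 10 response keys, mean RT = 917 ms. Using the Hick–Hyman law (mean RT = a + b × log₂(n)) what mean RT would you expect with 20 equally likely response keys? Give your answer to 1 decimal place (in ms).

With log₂ n on the abscissa the relation is linear; from the two conditions:
  b = (917 − 531) / (log₂ 10 − log₂ 2) = 386 / (3.3219 − 1) = 166.241 ms/bit
  a = 531 − 166.241 × 1 = 364.759 ms
Then RT(20) = 364.759 + 166.241 × log₂ 20 = 364.759 + 166.241 × 4.3219 ≈ 1083.241 ms.

1083.2 ms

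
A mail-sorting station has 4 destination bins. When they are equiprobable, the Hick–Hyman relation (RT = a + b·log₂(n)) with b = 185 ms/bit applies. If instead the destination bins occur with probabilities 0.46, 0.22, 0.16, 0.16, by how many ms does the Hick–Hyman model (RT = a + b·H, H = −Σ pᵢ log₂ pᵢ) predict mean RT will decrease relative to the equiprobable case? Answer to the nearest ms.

Equiprobable entropy H₀ = log₂ 4 = 2.0000 bits.
Skewed entropy H = −Σ pᵢ log₂ pᵢ = 1.8419 bits.
ΔRT = b·(H₀ − H) = 185 × 0.1581 = 29.24 ms.

29 ms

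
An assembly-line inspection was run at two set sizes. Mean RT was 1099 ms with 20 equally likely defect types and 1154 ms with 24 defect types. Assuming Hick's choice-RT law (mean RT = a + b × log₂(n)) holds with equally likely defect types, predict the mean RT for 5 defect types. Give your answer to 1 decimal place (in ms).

Fit slope and intercept:
  b = (1154 − 1099) / (log₂ 24 − log₂ 20) = 55 / (4.5850 − 4.3219) = 209.098 ms/bit
  a = 1099 − 209.098 × 4.3219 = 195.293 ms
Then RT(5) = 195.293 + 209.098 × log₂ 5 = 195.293 + 209.098 × 2.3219 ≈ 680.804 ms.

680.8 ms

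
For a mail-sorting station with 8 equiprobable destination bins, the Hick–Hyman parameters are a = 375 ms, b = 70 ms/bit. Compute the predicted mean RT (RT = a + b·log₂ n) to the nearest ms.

585 ms

log₂(8) = 3 bits, so RT = 375 + 70 × 3 ≈ 585.000 ms.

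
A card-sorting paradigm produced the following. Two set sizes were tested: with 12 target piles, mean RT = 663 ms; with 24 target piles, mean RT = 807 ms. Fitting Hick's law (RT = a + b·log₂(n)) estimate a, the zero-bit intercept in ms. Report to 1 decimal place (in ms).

The slope on a log₂ axis is (807 − 663) / (4.5850 − 3.5850) = 144.000 ms/bit.
Intercept: a = 663 − 144.000·log₂(12) = 146.765 ms.

146.8 ms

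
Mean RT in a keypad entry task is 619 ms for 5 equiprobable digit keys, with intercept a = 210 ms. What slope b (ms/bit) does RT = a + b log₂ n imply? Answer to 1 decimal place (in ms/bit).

176.1 ms/bit

log₂(5) = 2.3219 bits.
b = (RT − a)/log₂ n = (619 − 210) / 2.3219 = 176.147 ms/bit.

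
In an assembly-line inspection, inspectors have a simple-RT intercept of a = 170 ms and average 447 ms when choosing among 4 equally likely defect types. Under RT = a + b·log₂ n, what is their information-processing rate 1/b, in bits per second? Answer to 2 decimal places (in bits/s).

b = (447 − 170)/log₂ 4 = 277/2 = 138.500 ms per bit = 0.13850 s/bit; the reciprocal is 7.220 bits/s.

7.22 bits/s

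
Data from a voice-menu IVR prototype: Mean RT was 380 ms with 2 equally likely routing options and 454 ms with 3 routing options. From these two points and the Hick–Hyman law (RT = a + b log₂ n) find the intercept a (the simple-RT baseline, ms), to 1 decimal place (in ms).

253.5 ms

Slope: b = (454 − 380) / (log₂ 3 − log₂ 2) = 74/0.5850 = 126.504 ms/bit.
a = RT₁ − b·log₂ n₁ = 380 − 126.504 × 1 = 253.496 ms.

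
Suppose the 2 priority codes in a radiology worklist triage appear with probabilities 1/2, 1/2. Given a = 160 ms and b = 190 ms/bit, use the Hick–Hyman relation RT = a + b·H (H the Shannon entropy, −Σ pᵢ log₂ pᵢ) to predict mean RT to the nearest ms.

Each term −pᵢ log₂ pᵢ: 0.5·1 + 0.5·1; summed, H = 1.000 bits.
Mean RT = a + bH = 160 + 190·1.000 = 350.00 ms.

350 ms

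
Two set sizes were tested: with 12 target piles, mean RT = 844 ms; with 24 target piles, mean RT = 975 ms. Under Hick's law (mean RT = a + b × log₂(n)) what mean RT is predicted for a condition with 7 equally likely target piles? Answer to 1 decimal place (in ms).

742.1 ms

Fit slope and intercept:
  b = (975 − 844) / (log₂ 24 − log₂ 12) = 131 / (4.5850 − 3.5850) = 131.000 ms/bit
  a = 844 − 131.000 × 3.5850 = 374.370 ms
Then RT(7) = 374.370 + 131.000 × log₂ 7 = 374.370 + 131.000 × 2.8074 ≈ 742.133 ms.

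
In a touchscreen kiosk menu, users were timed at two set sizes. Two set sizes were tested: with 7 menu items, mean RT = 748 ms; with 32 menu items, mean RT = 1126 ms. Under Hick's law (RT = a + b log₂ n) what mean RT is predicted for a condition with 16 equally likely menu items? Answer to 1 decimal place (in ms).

Solve the two-equation system in a and b:
  b = (1126 − 748) / (log₂ 32 − log₂ 7) = 378 / (5 − 2.8074) = 172.395 ms/bit
  a = 748 − 172.395 × 2.8074 = 264.027 ms
Then RT(16) = 264.027 + 172.395 × log₂ 16 = 264.027 + 172.395 × 4 ≈ 953.605 ms.

953.6 ms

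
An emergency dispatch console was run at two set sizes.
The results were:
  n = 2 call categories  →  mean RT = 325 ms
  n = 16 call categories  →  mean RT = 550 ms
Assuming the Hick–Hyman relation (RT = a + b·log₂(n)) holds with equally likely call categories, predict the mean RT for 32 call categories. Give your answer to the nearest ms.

625 ms

Fit slope and intercept:
  b = (550 − 325) / (log₂ 16 − log₂ 2) = 225 / (4 − 1) = 75 ms/bit
  a = 325 − 75 × 1 = 250 ms
Then RT(32) = 250 + 75 × log₂ 32 = 250 + 75 × 5 ≈ 625.000 ms.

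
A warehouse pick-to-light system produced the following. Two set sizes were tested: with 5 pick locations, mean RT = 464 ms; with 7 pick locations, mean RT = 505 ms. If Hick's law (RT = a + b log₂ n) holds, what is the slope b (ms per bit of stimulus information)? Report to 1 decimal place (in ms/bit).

The slope on a log₂ axis is (505 − 464) / (2.8074 − 2.3219) = 84.462 ms/bit.

84.5 ms/bit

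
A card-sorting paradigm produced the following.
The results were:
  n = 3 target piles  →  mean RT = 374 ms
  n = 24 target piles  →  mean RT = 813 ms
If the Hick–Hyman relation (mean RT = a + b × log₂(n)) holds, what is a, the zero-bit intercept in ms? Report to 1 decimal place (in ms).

b = (RT₂ − RT₁)/(log₂ n₂ − log₂ n₁) = (813 − 374)/(4.5850 − 1.5850) = 146.333 ms/bit.
a = RT₁ − b·log₂ n₁ = 374 − 146.333 × 1.5850 = 142.067 ms.

142.1 ms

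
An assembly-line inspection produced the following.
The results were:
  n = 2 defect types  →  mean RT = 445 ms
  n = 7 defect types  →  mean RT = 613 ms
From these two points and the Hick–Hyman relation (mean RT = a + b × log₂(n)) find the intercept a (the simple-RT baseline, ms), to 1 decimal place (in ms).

Slope: b = (613 − 445) / (log₂ 7 − log₂ 2) = 168/1.8074 = 92.954 ms/bit.
a = RT₁ − b·log₂ n₁ = 445 − 92.954 × 1 = 352.046 ms.

352.0 ms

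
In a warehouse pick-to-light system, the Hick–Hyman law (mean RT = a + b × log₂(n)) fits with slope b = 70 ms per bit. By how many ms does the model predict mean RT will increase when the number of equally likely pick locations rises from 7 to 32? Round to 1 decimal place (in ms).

ΔRT = (a + b log₂ n₂) − (a + b log₂ n₁) = b·(log₂ n₂ − log₂ n₁).
log₂(32) − log₂(7) = 5 − 2.8074 = 2.1926.
ΔRT = 70 × 2.1926 = 153.485 ms.

153.5 ms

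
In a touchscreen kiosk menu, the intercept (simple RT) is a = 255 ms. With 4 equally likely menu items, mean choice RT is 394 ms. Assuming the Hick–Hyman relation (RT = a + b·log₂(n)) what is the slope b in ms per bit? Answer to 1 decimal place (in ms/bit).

4 alternatives carry log₂ 4 = 2 bits; the choice cost is 394 − 255 = 139 ms, so b = 139/2 = 69.500 ms/bit.

69.5 ms/bit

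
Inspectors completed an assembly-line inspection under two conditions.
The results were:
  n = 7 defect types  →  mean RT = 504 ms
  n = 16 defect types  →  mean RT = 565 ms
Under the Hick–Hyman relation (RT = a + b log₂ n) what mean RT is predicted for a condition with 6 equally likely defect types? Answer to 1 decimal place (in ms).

492.6 ms

RT is linear in log₂ n, so two points fix the line:
  b = (565 − 504) / (log₂ 16 − log₂ 7) = 61 / (4 − 2.8074) = 51.147 ms/bit
  a = 504 − 51.147 × 2.8074 = 360.413 ms
Then RT(6) = 360.413 + 51.147 × log₂ 6 = 360.413 + 51.147 × 2.5850 ≈ 492.625 ms.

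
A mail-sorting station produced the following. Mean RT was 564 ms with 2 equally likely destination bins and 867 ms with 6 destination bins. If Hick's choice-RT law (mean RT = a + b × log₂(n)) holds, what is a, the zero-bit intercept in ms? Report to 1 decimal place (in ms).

372.8 ms

Slope: b = (867 − 564) / (log₂ 6 − log₂ 2) = 303/1.5850 = 191.172 ms/bit.
Intercept: a = 564 − 191.172·log₂(2) = 372.828 ms.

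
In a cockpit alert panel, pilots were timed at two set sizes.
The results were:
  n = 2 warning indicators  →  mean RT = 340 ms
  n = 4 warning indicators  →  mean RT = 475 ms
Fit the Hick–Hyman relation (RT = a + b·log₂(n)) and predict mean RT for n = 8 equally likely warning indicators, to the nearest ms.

610 ms

Solve the two-equation system in a and b:
  b = (475 − 340) / (log₂ 4 − log₂ 2) = 135 / (2 − 1) = 135 ms/bit
  a = 340 − 135 × 1 = 205 ms
Then RT(8) = 205 + 135 × log₂ 8 = 205 + 135 × 3 ≈ 610.000 ms.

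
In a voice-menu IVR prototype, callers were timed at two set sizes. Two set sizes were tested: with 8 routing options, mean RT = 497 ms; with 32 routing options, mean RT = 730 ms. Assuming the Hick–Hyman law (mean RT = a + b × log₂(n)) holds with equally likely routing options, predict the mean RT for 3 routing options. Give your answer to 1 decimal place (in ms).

RT is linear in log₂ n, so two points fix the line:
  b = (730 − 497) / (log₂ 32 − log₂ 8) = 233 / (5 − 3) = 116.500 ms/bit
  a = 497 − 116.500 × 3 = 147.500 ms
Then RT(3) = 147.500 + 116.500 × log₂ 3 = 147.500 + 116.500 × 1.5850 ≈ 332.148 ms.

332.1 ms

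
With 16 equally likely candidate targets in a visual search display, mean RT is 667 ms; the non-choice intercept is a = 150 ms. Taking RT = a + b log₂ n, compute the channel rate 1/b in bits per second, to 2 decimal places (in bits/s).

7.74 bits/s

b = (667 − 150)/log₂ 16 = 517/4 = 129.250 ms per bit = 0.12925 s/bit; the reciprocal is 7.737 bits/s.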